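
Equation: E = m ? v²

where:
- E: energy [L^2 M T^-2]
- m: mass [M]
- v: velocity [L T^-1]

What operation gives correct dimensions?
multiplication (×): E = m × v²

E [L^2 M T^-2]; m [M]; v² [L^2 T^-2].
m × v² → [L^2 M T^-2] ✓
m ÷ v² → [L^-2 M T^2] ✗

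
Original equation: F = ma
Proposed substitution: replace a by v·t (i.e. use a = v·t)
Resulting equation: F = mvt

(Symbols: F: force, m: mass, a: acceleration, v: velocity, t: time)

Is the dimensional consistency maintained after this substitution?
No

[a] = [L T^-2] and [v·t] = [L]. These differ, so the substitution replaces a quantity by one of different dimensions and the result F = mvt has LHS [L M T^-2] vs RHS [L M] — inconsistent.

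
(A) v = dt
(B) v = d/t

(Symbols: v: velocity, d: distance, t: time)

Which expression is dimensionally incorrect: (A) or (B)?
(A)

(A) v = dt: LHS [L T^-1], RHS [L T] ✗
(B) v = d/t: LHS [L T^-1], RHS [L T^-1] ✓

Expression (A) v = dt is dimensionally incorrect.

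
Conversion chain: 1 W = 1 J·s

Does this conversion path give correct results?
The chain is incorrect (it contains an error).

Incorrect: Watt is J/s, not J·s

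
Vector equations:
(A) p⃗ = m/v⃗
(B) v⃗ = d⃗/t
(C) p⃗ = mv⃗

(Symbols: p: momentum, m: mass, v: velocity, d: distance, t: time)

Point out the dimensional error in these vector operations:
(A) p⃗ = m/v⃗

(A) p⃗ = m/v⃗: LHS [L M T^-1], RHS [L^-1 M T] ✗ — momentum is mass times velocity; should be mv⃗ (and division by a vector is undefined)
(B) v⃗ = d⃗/t: LHS [L T^-1], RHS [L T^-1] ✓ — displacement (vector) divided by time (scalar)
(C) p⃗ = mv⃗: LHS [L M T^-1], RHS [L M T^-1] ✓ — mass (scalar) times velocity (vector)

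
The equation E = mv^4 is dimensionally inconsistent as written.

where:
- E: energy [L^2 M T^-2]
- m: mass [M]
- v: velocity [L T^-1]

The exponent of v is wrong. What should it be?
The exponent of v should be 2: E = mv^2

The LHS E has dimensions [L^2 M T^-2]; v has dimensions [L T^-1].
As written, the RHS mv^4 (exponent 4 on v) has dimensions [L^4 M T^-4], which does not match.
With exponent 2, the RHS mv^2 has dimensions [L^2 M T^-2], matching the LHS.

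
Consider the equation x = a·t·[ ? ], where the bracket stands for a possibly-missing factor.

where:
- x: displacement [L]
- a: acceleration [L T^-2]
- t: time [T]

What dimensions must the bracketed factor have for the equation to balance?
[T] — time (e.g. t)

x has dimensions [L]; a·t has dimensions [L T^-1].
The bracketed factor must supply [L] / [L T^-1] = [T].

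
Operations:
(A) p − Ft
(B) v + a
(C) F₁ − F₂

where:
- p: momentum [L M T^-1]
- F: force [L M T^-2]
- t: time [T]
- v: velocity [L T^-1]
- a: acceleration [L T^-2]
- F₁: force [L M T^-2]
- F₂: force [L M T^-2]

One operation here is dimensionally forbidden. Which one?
(B) v + a

(A) p − Ft: p [L M T^-1] and Ft [L M T^-1] — same dimensions ✓
(B) v + a: v [L T^-1] and a [L T^-2] — different dimensions cannot be added/subtracted ✗
(C) F₁ − F₂: F₁ [L M T^-2] and F₂ [L M T^-2] — same dimensions ✓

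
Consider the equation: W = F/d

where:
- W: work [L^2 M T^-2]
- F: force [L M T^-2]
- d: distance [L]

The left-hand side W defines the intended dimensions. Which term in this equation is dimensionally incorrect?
The right-hand side term F/d

W has dimensions [L^2 M T^-2], but F/d has dimensions [M T^-2], so the term F/d is dimensionally wrong for W.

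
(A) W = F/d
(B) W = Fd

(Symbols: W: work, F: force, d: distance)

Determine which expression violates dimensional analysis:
(A)

(A) W = F/d: LHS [L^2 M T^-2], RHS [M T^-2] ✗
(B) W = Fd: LHS [L^2 M T^-2], RHS [L^2 M T^-2] ✓

Expression (A) W = F/d is dimensionally incorrect.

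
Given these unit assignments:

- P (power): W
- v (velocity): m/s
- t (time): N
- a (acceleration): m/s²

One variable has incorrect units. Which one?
t

The variable t (time) should have units s, not N.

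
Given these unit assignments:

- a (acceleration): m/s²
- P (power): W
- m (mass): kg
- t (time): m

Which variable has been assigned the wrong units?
t

The variable t (time) should have units s, not m.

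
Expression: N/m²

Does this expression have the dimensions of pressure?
Yes

The expression N/m² has dimensions [L^-1 M T^-2], which is exactly pressure [L^-1 M T^-2].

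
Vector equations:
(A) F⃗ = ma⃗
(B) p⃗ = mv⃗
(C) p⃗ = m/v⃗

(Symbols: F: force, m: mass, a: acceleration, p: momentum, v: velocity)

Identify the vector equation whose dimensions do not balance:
(C) p⃗ = m/v⃗

(A) F⃗ = ma⃗: LHS [L M T^-2], RHS [L M T^-2] ✓ — Force and acceleration are vectors, mass is a scalar
(B) p⃗ = mv⃗: LHS [L M T^-1], RHS [L M T^-1] ✓ — mass (scalar) times velocity (vector)
(C) p⃗ = m/v⃗: LHS [L M T^-1], RHS [L^-1 M T] ✗ — momentum is mass times velocity; should be mv⃗ (and division by a vector is undefined)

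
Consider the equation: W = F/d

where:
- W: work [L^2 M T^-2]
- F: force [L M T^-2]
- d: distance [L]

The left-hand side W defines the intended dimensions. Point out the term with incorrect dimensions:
The right-hand side term F/d

W has dimensions [L^2 M T^-2], but F/d has dimensions [M T^-2], so the term F/d is dimensionally wrong for W.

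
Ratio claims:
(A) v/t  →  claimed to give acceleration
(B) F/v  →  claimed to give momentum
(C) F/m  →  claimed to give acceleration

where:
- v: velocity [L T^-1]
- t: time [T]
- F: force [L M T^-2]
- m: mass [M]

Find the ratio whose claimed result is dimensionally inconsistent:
(B) F/v does not give momentum

(A) v/t: [L T^-2] = acceleration [L T^-2] ✓
(B) F/v: [M T^-1] ≠ momentum [L M T^-1] ✗
(C) F/m: [L T^-2] = acceleration [L T^-2] ✓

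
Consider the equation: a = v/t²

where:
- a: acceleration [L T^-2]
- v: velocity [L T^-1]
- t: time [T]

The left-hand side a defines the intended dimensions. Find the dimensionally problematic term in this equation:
The right-hand side term v/t²

a has dimensions [L T^-2], but v/t² has dimensions [L T^-3], so the term v/t² is dimensionally wrong for a.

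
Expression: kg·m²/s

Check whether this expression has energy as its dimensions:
No

The expression kg·m²/s has dimensions [L^2 M T^-1], but energy has dimensions [L^2 M T^-2].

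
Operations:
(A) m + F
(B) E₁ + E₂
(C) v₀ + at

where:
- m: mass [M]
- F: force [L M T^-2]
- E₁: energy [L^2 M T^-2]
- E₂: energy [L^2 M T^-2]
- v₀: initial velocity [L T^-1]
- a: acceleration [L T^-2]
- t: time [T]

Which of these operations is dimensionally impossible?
(A) m + F

(A) m + F: m [M] and F [L M T^-2] — different dimensions cannot be added/subtracted ✗
(B) E₁ + E₂: E₁ [L^2 M T^-2] and E₂ [L^2 M T^-2] — same dimensions ✓
(C) v₀ + at: v₀ [L T^-1] and at [L T^-1] — same dimensions ✓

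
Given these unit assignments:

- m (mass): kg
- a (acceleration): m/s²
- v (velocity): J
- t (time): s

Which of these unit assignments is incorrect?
v

The variable v (velocity) should have units m/s, not J.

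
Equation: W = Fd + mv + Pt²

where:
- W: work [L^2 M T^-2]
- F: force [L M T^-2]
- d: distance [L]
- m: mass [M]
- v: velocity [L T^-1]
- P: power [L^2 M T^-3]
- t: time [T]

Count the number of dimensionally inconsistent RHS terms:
2

LHS W: [L^2 M T^-2]
- Fd: [L^2 M T^-2] ✓
- mv: [L M T^-1] ✗
- Pt²: [L^2 M T^-1] ✗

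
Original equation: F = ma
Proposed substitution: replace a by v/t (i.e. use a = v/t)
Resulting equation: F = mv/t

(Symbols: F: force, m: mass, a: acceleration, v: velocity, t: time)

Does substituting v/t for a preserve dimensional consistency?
Yes

[a] = [L T^-2] and [v/t] = [L T^-2]. These match, so the substitution replaces a quantity by one of the same dimensions and the result F = mv/t has LHS [L M T^-2] vs RHS [L M T^-2] — still consistent.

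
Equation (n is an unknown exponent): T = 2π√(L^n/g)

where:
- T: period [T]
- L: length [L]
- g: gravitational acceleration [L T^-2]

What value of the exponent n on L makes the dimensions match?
n = 1

T has dimensions [T]; L has dimensions [L].
With n = 1: 2π√(L^1/g) has dimensions [T], matching the LHS ✓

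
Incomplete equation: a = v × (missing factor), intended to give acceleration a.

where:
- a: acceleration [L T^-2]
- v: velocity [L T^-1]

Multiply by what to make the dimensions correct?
1/t (inverse time), dimensions [T^-1]

a has dimensions [L T^-2] and v has dimensions [L T^-1].
The missing factor must have dimensions [L T^-2] / [L T^-1] = [T^-1], i.e. inverse time (1/t).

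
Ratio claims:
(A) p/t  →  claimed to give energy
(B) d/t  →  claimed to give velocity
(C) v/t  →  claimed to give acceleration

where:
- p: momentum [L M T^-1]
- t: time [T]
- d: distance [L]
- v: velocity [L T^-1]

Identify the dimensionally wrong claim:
(A) p/t does not give energy

(A) p/t: [L M T^-2] ≠ energy [L^2 M T^-2] ✗
(B) d/t: [L T^-1] = velocity [L T^-1] ✓
(C) v/t: [L T^-2] = acceleration [L T^-2] ✓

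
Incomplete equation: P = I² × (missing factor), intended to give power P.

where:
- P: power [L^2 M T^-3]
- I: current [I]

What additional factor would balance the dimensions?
R (resistance), dimensions [I^-2 L^2 M T^-3]

P has dimensions [L^2 M T^-3] and I² has dimensions [I^2].
The missing factor must have dimensions [L^2 M T^-3] / [I^2] = [I^-2 L^2 M T^-3], i.e. resistance (R).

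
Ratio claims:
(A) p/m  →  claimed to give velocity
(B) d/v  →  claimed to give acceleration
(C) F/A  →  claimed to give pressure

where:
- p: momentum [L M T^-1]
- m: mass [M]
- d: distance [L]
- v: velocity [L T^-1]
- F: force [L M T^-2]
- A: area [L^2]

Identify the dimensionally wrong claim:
(B) d/v does not give acceleration

(A) p/m: [L T^-1] = velocity [L T^-1] ✓
(B) d/v: [T] ≠ acceleration [L T^-2] ✗
(C) F/A: [L^-1 M T^-2] = pressure [L^-1 M T^-2] ✓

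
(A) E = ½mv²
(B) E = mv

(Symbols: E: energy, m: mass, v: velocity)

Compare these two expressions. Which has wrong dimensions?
(B)

(A) E = ½mv²: LHS [L^2 M T^-2], RHS [L^2 M T^-2] ✓
(B) E = mv: LHS [L^2 M T^-2], RHS [L M T^-1] ✗

Expression (B) E = mv is dimensionally incorrect.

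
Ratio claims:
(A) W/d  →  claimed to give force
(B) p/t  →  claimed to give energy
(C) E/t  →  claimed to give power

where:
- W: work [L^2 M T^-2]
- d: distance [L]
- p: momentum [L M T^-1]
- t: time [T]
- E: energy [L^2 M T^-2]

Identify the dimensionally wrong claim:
(B) p/t does not give energy

(A) W/d: [L M T^-2] = force [L M T^-2] ✓
(B) p/t: [L M T^-2] ≠ energy [L^2 M T^-2] ✗
(C) E/t: [L^2 M T^-3] = power [L^2 M T^-3] ✓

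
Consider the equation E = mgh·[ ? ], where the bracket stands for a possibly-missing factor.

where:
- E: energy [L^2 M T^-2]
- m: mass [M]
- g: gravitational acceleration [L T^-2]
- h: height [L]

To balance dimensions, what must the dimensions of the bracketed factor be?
Nothing is missing — the bracketed factor must be dimensionless.

E has dimensions [L^2 M T^-2] and mgh already has dimensions [L^2 M T^-2], so E = mgh is dimensionally complete.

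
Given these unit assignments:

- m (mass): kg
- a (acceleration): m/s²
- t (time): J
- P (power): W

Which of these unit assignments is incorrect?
t

The variable t (time) should have units s, not J.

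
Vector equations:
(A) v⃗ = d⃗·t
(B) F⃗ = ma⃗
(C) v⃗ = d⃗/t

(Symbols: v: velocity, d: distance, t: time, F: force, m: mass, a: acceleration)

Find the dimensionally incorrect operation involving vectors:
(A) v⃗ = d⃗·t

(A) v⃗ = d⃗·t: LHS [L T^-1], RHS [L T] ✗ — velocity is displacement per time; should be d⃗/t
(B) F⃗ = ma⃗: LHS [L M T^-2], RHS [L M T^-2] ✓ — Force and acceleration are vectors, mass is a scalar
(C) v⃗ = d⃗/t: LHS [L T^-1], RHS [L T^-1] ✓ — displacement (vector) divided by time (scalar)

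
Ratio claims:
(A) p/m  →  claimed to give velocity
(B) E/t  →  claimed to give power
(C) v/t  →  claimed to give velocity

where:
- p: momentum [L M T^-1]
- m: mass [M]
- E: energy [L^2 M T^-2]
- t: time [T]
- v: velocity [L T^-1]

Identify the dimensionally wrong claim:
(C) v/t does not give velocity

(A) p/m: [L T^-1] = velocity [L T^-1] ✓
(B) E/t: [L^2 M T^-3] = power [L^2 M T^-3] ✓
(C) v/t: [L T^-2] ≠ velocity [L T^-1] ✗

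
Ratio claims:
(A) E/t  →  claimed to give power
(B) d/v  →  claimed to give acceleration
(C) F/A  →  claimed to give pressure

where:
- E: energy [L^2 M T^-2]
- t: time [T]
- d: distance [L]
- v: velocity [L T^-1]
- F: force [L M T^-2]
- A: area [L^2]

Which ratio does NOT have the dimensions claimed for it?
(B) d/v does not give acceleration

(A) E/t: [L^2 M T^-3] = power [L^2 M T^-3] ✓
(B) d/v: [T] ≠ acceleration [L T^-2] ✗
(C) F/A: [L^-1 M T^-2] = pressure [L^-1 M T^-2] ✓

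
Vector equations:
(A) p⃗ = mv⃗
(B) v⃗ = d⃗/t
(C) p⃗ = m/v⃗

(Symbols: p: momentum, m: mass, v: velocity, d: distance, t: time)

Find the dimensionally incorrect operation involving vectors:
(C) p⃗ = m/v⃗

(A) p⃗ = mv⃗: LHS [L M T^-1], RHS [L M T^-1] ✓ — mass (scalar) times velocity (vector)
(B) v⃗ = d⃗/t: LHS [L T^-1], RHS [L T^-1] ✓ — displacement (vector) divided by time (scalar)
(C) p⃗ = m/v⃗: LHS [L M T^-1], RHS [L^-1 M T] ✗ — momentum is mass times velocity; should be mv⃗ (and division by a vector is undefined)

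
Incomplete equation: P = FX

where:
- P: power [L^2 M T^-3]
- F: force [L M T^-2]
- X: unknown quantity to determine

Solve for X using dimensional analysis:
X = v (velocity), dimensions [L T^-1]

P has dimensions [L^2 M T^-3]; the rest of the RHS (F) has dimensions [L M T^-2].
So X must have dimensions [L T^-1] — X = v (velocity).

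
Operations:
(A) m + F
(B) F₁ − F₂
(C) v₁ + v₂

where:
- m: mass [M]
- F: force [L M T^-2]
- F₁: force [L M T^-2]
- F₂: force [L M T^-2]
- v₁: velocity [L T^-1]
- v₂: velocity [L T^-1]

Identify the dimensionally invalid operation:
(A) m + F

(A) m + F: m [M] and F [L M T^-2] — different dimensions cannot be added/subtracted ✗
(B) F₁ − F₂: F₁ [L M T^-2] and F₂ [L M T^-2] — same dimensions ✓
(C) v₁ + v₂: v₁ [L T^-1] and v₂ [L T^-1] — same dimensions ✓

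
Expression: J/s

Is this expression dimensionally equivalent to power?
Yes

The expression J/s has dimensions [L^2 M T^-3], which is exactly power [L^2 M T^-3].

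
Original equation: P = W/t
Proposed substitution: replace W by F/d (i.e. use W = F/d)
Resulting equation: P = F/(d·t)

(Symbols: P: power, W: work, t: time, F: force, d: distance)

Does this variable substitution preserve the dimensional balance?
No

[W] = [L^2 M T^-2] and [F/d] = [M T^-2]. These differ, so the substitution replaces a quantity by one of different dimensions and the result P = F/(d·t) has LHS [L^2 M T^-3] vs RHS [M T^-3] — inconsistent.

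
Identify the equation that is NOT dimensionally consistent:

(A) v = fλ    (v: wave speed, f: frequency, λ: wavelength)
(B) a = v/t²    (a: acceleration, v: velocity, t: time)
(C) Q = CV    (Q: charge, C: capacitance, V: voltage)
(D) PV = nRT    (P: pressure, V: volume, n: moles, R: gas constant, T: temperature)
(B) a = v/t²

The equation (B) a = v/t² is dimensionally incorrect.

LHS (a): [L T^-2]
RHS (v/t²): [L T^-3] ✗

The dimensions do not match. The other three equations balance.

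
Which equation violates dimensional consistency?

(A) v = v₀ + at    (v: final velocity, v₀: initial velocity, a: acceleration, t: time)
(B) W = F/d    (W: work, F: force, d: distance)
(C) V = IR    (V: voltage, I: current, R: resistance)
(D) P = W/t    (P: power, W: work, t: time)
(B) W = F/d

The equation (B) W = F/d is dimensionally incorrect.

LHS (W): [L^2 M T^-2]
RHS (F/d): [M T^-2] ✗

The dimensions do not match. The other three equations balance.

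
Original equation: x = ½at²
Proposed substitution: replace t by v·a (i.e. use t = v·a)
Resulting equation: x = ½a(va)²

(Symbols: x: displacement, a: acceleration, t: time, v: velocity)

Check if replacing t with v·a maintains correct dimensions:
No

[t] = [T] and [v·a] = [L^2 T^-3]. These differ, so the substitution replaces a quantity by one of different dimensions and the result x = ½a(va)² has LHS [L] vs RHS [L^5 T^-8] — inconsistent.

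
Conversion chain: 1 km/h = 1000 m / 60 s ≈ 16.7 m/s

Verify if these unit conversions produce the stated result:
The chain is incorrect (it contains an error).

Incorrect: 1 h = 3600 s, not 60 s (1 km/h ≈ 0.278 m/s)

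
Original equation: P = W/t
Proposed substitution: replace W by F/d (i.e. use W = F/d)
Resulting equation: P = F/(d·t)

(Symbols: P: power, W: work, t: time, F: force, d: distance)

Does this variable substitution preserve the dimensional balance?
No

[W] = [L^2 M T^-2] and [F/d] = [M T^-2]. These differ, so the substitution replaces a quantity by one of different dimensions and the result P = F/(d·t) has LHS [L^2 M T^-3] vs RHS [M T^-3] — inconsistent.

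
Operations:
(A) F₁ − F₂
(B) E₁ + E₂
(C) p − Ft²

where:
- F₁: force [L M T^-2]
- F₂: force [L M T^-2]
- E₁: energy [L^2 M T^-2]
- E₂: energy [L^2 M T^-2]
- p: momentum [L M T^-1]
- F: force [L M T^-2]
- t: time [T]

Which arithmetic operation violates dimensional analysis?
(C) p − Ft²

(A) F₁ − F₂: F₁ [L M T^-2] and F₂ [L M T^-2] — same dimensions ✓
(B) E₁ + E₂: E₁ [L^2 M T^-2] and E₂ [L^2 M T^-2] — same dimensions ✓
(C) p − Ft²: p [L M T^-1] and Ft² [L M] — different dimensions cannot be added/subtracted ✗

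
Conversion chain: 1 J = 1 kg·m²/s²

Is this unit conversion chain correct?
The chain is correct (no errors).

Correct: Joule is defined as kg·m²/s²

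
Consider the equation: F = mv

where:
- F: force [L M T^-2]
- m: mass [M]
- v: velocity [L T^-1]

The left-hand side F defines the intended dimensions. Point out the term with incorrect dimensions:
The right-hand side term mv

F has dimensions [L M T^-2], but mv has dimensions [L M T^-1], so the term mv is dimensionally wrong for F.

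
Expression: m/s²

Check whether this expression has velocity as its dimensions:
No

The expression m/s² has dimensions [L T^-2], but velocity has dimensions [L T^-1].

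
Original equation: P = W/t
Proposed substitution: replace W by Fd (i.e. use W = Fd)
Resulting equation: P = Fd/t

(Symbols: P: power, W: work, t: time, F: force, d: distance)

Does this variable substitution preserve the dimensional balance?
Yes

[W] = [L^2 M T^-2] and [Fd] = [L^2 M T^-2]. These match, so the substitution replaces a quantity by one of the same dimensions and the result P = Fd/t has LHS [L^2 M T^-3] vs RHS [L^2 M T^-3] — still consistent.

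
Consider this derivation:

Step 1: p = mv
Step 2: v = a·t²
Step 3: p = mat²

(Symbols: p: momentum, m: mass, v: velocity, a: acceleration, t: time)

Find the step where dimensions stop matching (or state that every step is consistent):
Step 2

Step 1: p = mv → LHS [L M T^-1], RHS [L M T^-1] ✓
Step 2: v = a·t² → LHS [L T^-1], RHS [L] ✗

The first dimensional inconsistency appears in step 2: v = a·t²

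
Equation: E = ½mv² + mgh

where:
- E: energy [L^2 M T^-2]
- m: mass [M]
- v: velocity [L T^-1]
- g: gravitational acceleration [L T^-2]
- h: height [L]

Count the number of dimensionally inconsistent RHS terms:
0

LHS E: [L^2 M T^-2]
- ½mv²: [L^2 M T^-2] ✓
- mgh: [L^2 M T^-2] ✓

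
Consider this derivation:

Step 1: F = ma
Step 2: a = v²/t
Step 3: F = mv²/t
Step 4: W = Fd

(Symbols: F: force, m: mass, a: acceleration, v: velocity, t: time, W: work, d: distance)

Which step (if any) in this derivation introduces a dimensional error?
Step 2

Step 1: F = ma → LHS [L M T^-2], RHS [L M T^-2] ✓
Step 2: a = v²/t → LHS [L T^-2], RHS [L^2 T^-3] ✗

The first dimensional inconsistency appears in step 2: a = v²/t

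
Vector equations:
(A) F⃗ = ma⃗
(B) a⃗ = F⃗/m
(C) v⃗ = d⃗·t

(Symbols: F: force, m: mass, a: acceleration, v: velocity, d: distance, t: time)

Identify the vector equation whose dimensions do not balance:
(C) v⃗ = d⃗·t

(A) F⃗ = ma⃗: LHS [L M T^-2], RHS [L M T^-2] ✓ — Force and acceleration are vectors, mass is a scalar
(B) a⃗ = F⃗/m: LHS [L T^-2], RHS [L T^-2] ✓ — force (vector) divided by mass (scalar)
(C) v⃗ = d⃗·t: LHS [L T^-1], RHS [L T] ✗ — velocity is displacement per time; should be d⃗/t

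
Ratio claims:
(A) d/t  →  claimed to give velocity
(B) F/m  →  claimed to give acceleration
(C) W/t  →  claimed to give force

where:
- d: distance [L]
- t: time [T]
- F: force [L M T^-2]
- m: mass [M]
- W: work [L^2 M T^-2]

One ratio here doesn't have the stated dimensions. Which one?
(C) W/t does not give force

(A) d/t: [L T^-1] = velocity [L T^-1] ✓
(B) F/m: [L T^-2] = acceleration [L T^-2] ✓
(C) W/t: [L^2 M T^-3] ≠ force [L M T^-2] ✗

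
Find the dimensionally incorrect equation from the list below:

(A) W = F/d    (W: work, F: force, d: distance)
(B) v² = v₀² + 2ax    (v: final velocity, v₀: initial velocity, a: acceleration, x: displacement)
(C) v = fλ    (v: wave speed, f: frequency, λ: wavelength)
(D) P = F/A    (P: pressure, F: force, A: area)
(A) W = F/d

The equation (A) W = F/d is dimensionally incorrect.

LHS (W): [L^2 M T^-2]
RHS (F/d): [M T^-2] ✗

The dimensions do not match. The other three equations balance.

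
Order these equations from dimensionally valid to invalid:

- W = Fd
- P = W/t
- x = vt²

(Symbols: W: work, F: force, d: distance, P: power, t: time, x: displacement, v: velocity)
Dimensionally correct: W = Fd, P = W/t
Dimensionally incorrect: x = vt²
Ordered (correct first, then incorrect): W = Fd, P = W/t, x = vt²

- W = Fd: LHS [L^2 M T^-2], RHS [L^2 M T^-2] → correct ✓
- P = W/t: LHS [L^2 M T^-3], RHS [L^2 M T^-3] → correct ✓
- x = vt²: LHS [L], RHS [L T] → incorrect ✗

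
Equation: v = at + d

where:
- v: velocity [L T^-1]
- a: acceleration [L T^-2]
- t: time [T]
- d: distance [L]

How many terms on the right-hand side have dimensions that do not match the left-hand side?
1

LHS v: [L T^-1]
- at: [L T^-1] ✓
- d: [L] ✗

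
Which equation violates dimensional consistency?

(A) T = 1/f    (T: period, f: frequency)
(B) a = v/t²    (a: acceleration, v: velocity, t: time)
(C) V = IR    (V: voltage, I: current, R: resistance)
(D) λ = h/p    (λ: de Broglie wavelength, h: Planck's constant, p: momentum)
(B) a = v/t²

The equation (B) a = v/t² is dimensionally incorrect.

LHS (a): [L T^-2]
RHS (v/t²): [L T^-3] ✗

The dimensions do not match. The other three equations balance.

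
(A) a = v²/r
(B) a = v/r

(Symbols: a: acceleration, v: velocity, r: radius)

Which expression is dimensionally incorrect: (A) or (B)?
(B)

(A) a = v²/r: LHS [L T^-2], RHS [L T^-2] ✓
(B) a = v/r: LHS [L T^-2], RHS [T^-1] ✗

Expression (B) a = v/r is dimensionally incorrect.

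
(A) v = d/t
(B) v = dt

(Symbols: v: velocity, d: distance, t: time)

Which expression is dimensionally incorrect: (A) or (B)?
(B)

(A) v = d/t: LHS [L T^-1], RHS [L T^-1] ✓
(B) v = dt: LHS [L T^-1], RHS [L T] ✗

Expression (B) v = dt is dimensionally incorrect.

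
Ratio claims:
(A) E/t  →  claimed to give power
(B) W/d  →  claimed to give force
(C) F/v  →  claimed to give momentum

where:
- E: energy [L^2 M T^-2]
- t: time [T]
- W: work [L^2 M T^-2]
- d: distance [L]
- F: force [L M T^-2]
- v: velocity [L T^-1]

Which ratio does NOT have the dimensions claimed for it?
(C) F/v does not give momentum

(A) E/t: [L^2 M T^-3] = power [L^2 M T^-3] ✓
(B) W/d: [L M T^-2] = force [L M T^-2] ✓
(C) F/v: [M T^-1] ≠ momentum [L M T^-1] ✗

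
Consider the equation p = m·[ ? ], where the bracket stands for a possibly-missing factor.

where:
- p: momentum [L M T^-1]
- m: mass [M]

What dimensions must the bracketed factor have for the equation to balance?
[L T^-1] — velocity (e.g. v)

p has dimensions [L M T^-1]; m has dimensions [M].
The bracketed factor must supply [L M T^-1] / [M] = [L T^-1].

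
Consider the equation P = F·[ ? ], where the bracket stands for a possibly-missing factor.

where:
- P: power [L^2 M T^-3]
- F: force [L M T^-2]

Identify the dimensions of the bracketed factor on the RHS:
[L T^-1] — velocity (e.g. v)

P has dimensions [L^2 M T^-3]; F has dimensions [L M T^-2].
The bracketed factor must supply [L^2 M T^-3] / [L M T^-2] = [L T^-1].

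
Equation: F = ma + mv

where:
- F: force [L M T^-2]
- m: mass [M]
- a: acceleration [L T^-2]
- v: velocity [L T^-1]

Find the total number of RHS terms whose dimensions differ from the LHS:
1

LHS F: [L M T^-2]
- ma: [L M T^-2] ✓
- mv: [L M T^-1] ✗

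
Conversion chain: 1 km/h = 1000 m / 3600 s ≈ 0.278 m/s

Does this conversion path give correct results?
The chain is correct (no errors).

Correct: 1 km = 1000 m, 1 h = 3600 s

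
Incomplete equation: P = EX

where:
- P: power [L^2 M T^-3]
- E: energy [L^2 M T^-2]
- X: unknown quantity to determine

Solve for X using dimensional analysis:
X = f (inverse time / frequency (1/t)), dimensions [T^-1]

P has dimensions [L^2 M T^-3]; the rest of the RHS (E) has dimensions [L^2 M T^-2].
So X must have dimensions [T^-1] — X = f (inverse time / frequency (1/t)).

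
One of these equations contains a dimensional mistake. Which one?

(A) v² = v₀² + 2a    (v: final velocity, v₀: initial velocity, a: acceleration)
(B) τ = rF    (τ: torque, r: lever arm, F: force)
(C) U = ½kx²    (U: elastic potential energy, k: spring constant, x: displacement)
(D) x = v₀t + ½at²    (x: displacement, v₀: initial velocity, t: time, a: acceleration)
(A) v² = v₀² + 2a

The equation (A) v² = v₀² + 2a is dimensionally incorrect.

LHS (v²): [L^2 T^-2]
RHS terms:
  - v₀²: [L^2 T^-2] ✓
  - 2a: [L T^-2] ✗ (does not match LHS)

The dimensions do not match. The other three equations balance.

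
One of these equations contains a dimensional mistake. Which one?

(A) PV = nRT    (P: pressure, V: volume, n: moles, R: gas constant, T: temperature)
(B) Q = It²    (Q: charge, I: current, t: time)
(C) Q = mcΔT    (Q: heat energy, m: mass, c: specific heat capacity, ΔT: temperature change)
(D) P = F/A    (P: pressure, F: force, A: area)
(B) Q = It²

The equation (B) Q = It² is dimensionally incorrect.

LHS (Q): [I T]
RHS (It²): [I T^2] ✗

The dimensions do not match. The other three equations balance.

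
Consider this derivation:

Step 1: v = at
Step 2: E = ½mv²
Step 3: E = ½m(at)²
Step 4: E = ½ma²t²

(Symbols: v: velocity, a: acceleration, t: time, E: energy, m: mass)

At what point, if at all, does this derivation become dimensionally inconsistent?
No step introduces an error — all steps are dimensionally consistent.

Step 1: v = at → LHS [L T^-1], RHS [L T^-1] ✓
Step 2: E = ½mv² → LHS [L^2 M T^-2], RHS [L^2 M T^-2] ✓
Step 3: E = ½m(at)² → LHS [L^2 M T^-2], RHS [L^2 M T^-2] ✓
Step 4: E = ½ma²t² → LHS [L^2 M T^-2], RHS [L^2 M T^-2] ✓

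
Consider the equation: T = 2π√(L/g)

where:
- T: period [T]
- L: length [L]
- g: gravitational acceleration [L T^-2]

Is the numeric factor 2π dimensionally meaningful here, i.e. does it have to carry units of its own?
No

T has dimensions [T] and √(L/g) already has dimensions [T], so the equation balances without 2π contributing any dimensions. 2π is a pure (dimensionless) number; changing or removing it would not affect dimensional consistency.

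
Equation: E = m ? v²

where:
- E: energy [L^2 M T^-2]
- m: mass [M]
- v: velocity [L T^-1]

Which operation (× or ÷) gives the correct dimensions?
multiplication (×): E = m × v²

E [L^2 M T^-2]; m [M]; v² [L^2 T^-2].
m × v² → [L^2 M T^-2] ✓
m ÷ v² → [L^-2 M T^2] ✗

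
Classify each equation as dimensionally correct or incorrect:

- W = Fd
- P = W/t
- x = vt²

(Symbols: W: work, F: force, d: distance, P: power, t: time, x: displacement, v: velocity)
Dimensionally correct: W = Fd, P = W/t
Dimensionally incorrect: x = vt²
Ordered (correct first, then incorrect): W = Fd, P = W/t, x = vt²

- W = Fd: LHS [L^2 M T^-2], RHS [L^2 M T^-2] → correct ✓
- P = W/t: LHS [L^2 M T^-3], RHS [L^2 M T^-3] → correct ✓
- x = vt²: LHS [L], RHS [L T] → incorrect ✗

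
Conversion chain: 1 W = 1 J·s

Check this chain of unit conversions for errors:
The chain is incorrect (it contains an error).

Incorrect: Watt is J/s, not J·s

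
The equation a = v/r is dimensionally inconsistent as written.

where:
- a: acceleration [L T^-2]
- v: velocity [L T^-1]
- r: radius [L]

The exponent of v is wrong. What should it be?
The exponent of v should be 2: a = v^2/r

The LHS a has dimensions [L T^-2]; v has dimensions [L T^-1].
As written, the RHS v/r (exponent 1 on v) has dimensions [T^-1], which does not match.
With exponent 2, the RHS v^2/r has dimensions [L T^-2], matching the LHS.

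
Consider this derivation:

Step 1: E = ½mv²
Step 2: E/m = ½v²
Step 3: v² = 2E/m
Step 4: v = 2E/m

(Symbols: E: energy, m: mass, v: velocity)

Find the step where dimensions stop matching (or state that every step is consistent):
Step 4

Step 1: E = ½mv² → LHS [L^2 M T^-2], RHS [L^2 M T^-2] ✓
Step 2: E/m = ½v² → LHS [L^2 T^-2], RHS [L^2 T^-2] ✓
Step 3: v² = 2E/m → LHS [L^2 T^-2], RHS [L^2 T^-2] ✓
Step 4: v = 2E/m → LHS [L T^-1], RHS [L^2 T^-2] ✗

The first dimensional inconsistency appears in step 4: v = 2E/m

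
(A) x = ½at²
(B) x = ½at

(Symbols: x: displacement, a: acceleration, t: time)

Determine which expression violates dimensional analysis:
(B)

(A) x = ½at²: LHS [L], RHS [L] ✓
(B) x = ½at: LHS [L], RHS [L T^-1] ✗

Expression (B) x = ½at is dimensionally incorrect.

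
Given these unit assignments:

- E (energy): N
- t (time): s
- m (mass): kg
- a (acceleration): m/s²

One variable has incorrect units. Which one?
E

The variable E (energy) should have units J, not N.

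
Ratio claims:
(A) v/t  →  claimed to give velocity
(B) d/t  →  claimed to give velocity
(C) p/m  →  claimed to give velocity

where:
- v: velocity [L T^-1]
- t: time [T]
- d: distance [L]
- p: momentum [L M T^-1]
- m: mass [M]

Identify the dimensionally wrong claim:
(A) v/t does not give velocity

(A) v/t: [L T^-2] ≠ velocity [L T^-1] ✗
(B) d/t: [L T^-1] = velocity [L T^-1] ✓
(C) p/m: [L T^-1] = velocity [L T^-1] ✓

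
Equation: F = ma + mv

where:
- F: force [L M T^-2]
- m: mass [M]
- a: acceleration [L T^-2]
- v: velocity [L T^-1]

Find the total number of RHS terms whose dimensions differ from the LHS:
1

LHS F: [L M T^-2]
- ma: [L M T^-2] ✓
- mv: [L M T^-1] ✗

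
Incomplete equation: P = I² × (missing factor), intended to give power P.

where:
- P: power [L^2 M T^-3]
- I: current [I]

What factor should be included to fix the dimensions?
R (resistance), dimensions [I^-2 L^2 M T^-3]

P has dimensions [L^2 M T^-3] and I² has dimensions [I^2].
The missing factor must have dimensions [L^2 M T^-3] / [I^2] = [I^-2 L^2 M T^-3], i.e. resistance (R).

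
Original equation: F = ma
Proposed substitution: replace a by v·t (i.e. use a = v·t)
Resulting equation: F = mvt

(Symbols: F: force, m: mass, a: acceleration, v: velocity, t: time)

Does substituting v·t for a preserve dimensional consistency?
No

[a] = [L T^-2] and [v·t] = [L]. These differ, so the substitution replaces a quantity by one of different dimensions and the result F = mvt has LHS [L M T^-2] vs RHS [L M] — inconsistent.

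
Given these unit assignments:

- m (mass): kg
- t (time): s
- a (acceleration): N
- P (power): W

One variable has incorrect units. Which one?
a

The variable a (acceleration) should have units m/s², not N.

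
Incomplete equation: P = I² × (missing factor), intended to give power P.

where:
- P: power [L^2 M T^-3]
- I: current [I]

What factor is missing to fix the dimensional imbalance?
R (resistance), dimensions [I^-2 L^2 M T^-3]

P has dimensions [L^2 M T^-3] and I² has dimensions [I^2].
The missing factor must have dimensions [L^2 M T^-3] / [I^2] = [I^-2 L^2 M T^-3], i.e. resistance (R).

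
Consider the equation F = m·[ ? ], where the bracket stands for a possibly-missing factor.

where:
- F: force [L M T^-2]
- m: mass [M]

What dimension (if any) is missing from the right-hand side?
[L T^-2] — acceleration (e.g. a)

F has dimensions [L M T^-2]; m has dimensions [M].
The bracketed factor must supply [L M T^-2] / [M] = [L T^-2].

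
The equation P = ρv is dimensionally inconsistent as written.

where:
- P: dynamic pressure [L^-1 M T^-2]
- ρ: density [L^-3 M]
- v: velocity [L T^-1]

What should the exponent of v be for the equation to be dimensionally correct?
The exponent of v should be 2: P = ρv^2

The LHS P has dimensions [L^-1 M T^-2]; v has dimensions [L T^-1].
As written, the RHS ρv (exponent 1 on v) has dimensions [L^-2 M T^-1], which does not match.
With exponent 2, the RHS ρv^2 has dimensions [L^-1 M T^-2], matching the LHS.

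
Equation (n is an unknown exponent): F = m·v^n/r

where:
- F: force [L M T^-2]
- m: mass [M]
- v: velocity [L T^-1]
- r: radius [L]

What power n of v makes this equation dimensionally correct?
n = 2

F has dimensions [L M T^-2]; v has dimensions [L T^-1].
The rest of the RHS has dimensions [L^-1 M], so v^n must supply [L^2 T^-2].
With n = 2: m·v^2/r has dimensions [L M T^-2], matching the LHS ✓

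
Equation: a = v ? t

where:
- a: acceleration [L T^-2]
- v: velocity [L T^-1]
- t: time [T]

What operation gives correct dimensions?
division (÷): a = v ÷ t

a [L T^-2]; v [L T^-1]; t [T].
v × t → [L] ✗
v ÷ t → [L T^-2] ✓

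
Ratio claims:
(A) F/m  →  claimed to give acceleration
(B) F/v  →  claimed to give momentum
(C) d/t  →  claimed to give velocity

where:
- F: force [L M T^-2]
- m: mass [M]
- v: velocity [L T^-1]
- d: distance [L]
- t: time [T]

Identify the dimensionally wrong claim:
(B) F/v does not give momentum

(A) F/m: [L T^-2] = acceleration [L T^-2] ✓
(B) F/v: [M T^-1] ≠ momentum [L M T^-1] ✗
(C) d/t: [L T^-1] = velocity [L T^-1] ✓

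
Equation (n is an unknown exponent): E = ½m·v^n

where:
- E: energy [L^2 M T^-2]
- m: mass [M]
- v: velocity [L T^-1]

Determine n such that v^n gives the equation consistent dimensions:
n = 2

E has dimensions [L^2 M T^-2]; v has dimensions [L T^-1].
The rest of the RHS has dimensions [M], so v^n must supply [L^2 T^-2].
With n = 2: ½m·v^2 has dimensions [L^2 M T^-2], matching the LHS ✓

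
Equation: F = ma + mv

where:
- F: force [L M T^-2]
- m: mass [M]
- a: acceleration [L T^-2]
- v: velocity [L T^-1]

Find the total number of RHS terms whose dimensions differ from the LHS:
1

LHS F: [L M T^-2]
- ma: [L M T^-2] ✓
- mv: [L M T^-1] ✗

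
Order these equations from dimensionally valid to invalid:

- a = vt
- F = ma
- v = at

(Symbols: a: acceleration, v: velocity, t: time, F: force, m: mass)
Dimensionally correct: F = ma, v = at
Dimensionally incorrect: a = vt
Ordered (correct first, then incorrect): F = ma, v = at, a = vt

- a = vt: LHS [L T^-2], RHS [L] → incorrect ✗
- F = ma: LHS [L M T^-2], RHS [L M T^-2] → correct ✓
- v = at: LHS [L T^-1], RHS [L T^-1] → correct ✓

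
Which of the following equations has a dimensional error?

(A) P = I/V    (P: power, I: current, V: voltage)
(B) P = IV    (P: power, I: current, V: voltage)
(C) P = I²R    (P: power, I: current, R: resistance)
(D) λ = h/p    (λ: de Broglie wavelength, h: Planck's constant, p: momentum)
(A) P = I/V

The equation (A) P = I/V is dimensionally incorrect.

LHS (P): [L^2 M T^-3]
RHS (I/V): [I^2 L^-2 M^-1 T^3] ✗

The dimensions do not match. The other three equations balance.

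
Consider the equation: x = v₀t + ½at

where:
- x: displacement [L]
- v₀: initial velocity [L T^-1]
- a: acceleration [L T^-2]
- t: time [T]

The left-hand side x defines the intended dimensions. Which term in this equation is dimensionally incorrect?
The term ½at

Checking each RHS term against the LHS:
- v₀t: [L] — matches x [L] ✓
- ½at: [L T^-1] — does NOT match x [L] ✗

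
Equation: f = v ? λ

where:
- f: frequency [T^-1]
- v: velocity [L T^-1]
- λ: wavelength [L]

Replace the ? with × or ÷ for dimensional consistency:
division (÷): f = v ÷ λ

f [T^-1]; v [L T^-1]; λ [L].
v × λ → [L^2 T^-1] ✗
v ÷ λ → [T^-1] ✓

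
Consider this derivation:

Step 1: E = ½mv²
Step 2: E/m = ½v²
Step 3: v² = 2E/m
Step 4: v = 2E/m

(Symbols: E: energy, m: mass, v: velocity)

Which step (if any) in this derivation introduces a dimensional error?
Step 4

Step 1: E = ½mv² → LHS [L^2 M T^-2], RHS [L^2 M T^-2] ✓
Step 2: E/m = ½v² → LHS [L^2 T^-2], RHS [L^2 T^-2] ✓
Step 3: v² = 2E/m → LHS [L^2 T^-2], RHS [L^2 T^-2] ✓
Step 4: v = 2E/m → LHS [L T^-1], RHS [L^2 T^-2] ✗

The first dimensional inconsistency appears in step 4: v = 2E/m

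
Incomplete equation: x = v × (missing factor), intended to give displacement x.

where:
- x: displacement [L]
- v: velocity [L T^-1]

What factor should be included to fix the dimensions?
t (time), dimensions [T]

x has dimensions [L] and v has dimensions [L T^-1].
The missing factor must have dimensions [L] / [L T^-1] = [T], i.e. time (t).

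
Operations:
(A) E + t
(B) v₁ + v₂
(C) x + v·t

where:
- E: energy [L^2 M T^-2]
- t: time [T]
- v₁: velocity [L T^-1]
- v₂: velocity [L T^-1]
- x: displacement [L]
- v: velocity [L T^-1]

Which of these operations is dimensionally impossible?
(A) E + t

(A) E + t: E [L^2 M T^-2] and t [T] — different dimensions cannot be added/subtracted ✗
(B) v₁ + v₂: v₁ [L T^-1] and v₂ [L T^-1] — same dimensions ✓
(C) x + v·t: x [L] and v·t [L] — same dimensions ✓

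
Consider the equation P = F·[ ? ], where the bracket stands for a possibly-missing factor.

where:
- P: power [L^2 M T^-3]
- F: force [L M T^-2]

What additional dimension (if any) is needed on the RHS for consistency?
[L T^-1] — velocity (e.g. v)

P has dimensions [L^2 M T^-3]; F has dimensions [L M T^-2].
The bracketed factor must supply [L^2 M T^-3] / [L M T^-2] = [L T^-1].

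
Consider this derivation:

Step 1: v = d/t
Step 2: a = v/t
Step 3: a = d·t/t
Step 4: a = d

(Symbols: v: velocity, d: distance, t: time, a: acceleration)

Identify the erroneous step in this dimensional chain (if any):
Step 3

Step 1: v = d/t → LHS [L T^-1], RHS [L T^-1] ✓
Step 2: a = v/t → LHS [L T^-2], RHS [L T^-2] ✓
Step 3: a = d·t/t → LHS [L T^-2], RHS [L] ✗

The first dimensional inconsistency appears in step 3: a = d·t/t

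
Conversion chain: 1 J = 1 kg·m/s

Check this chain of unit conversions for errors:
The chain is incorrect (it contains an error).

Incorrect: Joule is kg·m²/s², not kg·m/s (that is momentum)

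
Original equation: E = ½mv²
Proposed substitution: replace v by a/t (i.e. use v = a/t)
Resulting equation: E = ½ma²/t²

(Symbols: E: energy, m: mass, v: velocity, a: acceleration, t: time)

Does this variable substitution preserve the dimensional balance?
No

[v] = [L T^-1] and [a/t] = [L T^-3]. These differ, so the substitution replaces a quantity by one of different dimensions and the result E = ½ma²/t² has LHS [L^2 M T^-2] vs RHS [L^2 M T^-6] — inconsistent.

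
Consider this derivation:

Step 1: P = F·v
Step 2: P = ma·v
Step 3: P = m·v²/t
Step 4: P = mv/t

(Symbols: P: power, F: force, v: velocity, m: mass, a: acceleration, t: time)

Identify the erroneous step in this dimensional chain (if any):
Step 4

Step 1: P = F·v → LHS [L^2 M T^-3], RHS [L^2 M T^-3] ✓
Step 2: P = ma·v → LHS [L^2 M T^-3], RHS [L^2 M T^-3] ✓
Step 3: P = m·v²/t → LHS [L^2 M T^-3], RHS [L^2 M T^-3] ✓
Step 4: P = mv/t → LHS [L^2 M T^-3], RHS [L M T^-2] ✗

The first dimensional inconsistency appears in step 4: P = mv/t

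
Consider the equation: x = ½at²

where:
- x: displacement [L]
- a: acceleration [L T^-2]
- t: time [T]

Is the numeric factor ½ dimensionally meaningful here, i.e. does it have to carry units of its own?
No

x has dimensions [L] and at² already has dimensions [L], so the equation balances without ½ contributing any dimensions. ½ is a pure (dimensionless) number; changing or removing it would not affect dimensional consistency.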